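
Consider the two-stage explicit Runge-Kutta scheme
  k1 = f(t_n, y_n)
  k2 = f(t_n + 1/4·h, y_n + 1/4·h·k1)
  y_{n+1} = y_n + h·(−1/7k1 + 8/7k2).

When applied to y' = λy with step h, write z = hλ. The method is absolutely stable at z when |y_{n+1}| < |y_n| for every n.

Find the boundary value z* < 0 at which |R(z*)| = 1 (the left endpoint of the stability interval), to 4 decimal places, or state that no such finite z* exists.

On y'=λy, z=hλ:
  k1=λy_n ⇒ h·k1=z·y_n;  k2=λ(1+1/4z)y_n ⇒ h·k2=z(1+1/4z)y_n
  y_{n+1}/y_n = 1 − 1/7z + 8/7z(1+1/4z) = 1 + z + 2/7z²
  so R(z) = 1 + z + 2/7z².

Find x<0 with |R(x)|<1.
x=-0.82: |R|=0.3721
R=1: x+2/7x²=0 ⇒ x=−7/2=-3.5000; min R=1−1/(4·2/7)=0.1250>−1
Confirm numerically:
  x=-2.402: |R|=0.24646 <1
  x=-2.120: |R|=0.16411 <1
  x=-1.757: |R|=0.12501 <1
  x=-3.746: |R|=1.26329 >1
  x=-3.648: |R|=1.15426 >1
  x=-3.625: |R|=1.12946 >1
Stable set (-3.5000, 0).

z* = -3.5000.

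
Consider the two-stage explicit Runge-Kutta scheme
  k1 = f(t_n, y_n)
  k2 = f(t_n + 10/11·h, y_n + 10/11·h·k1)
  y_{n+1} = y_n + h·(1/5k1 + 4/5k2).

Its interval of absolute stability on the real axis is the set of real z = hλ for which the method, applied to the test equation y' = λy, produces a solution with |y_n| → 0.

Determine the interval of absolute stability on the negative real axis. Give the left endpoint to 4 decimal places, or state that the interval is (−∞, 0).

Test eqn y'=λy, z=hλ:
  k1=λy_n ⇒ h·k1=z·y_n;  k2=λ(1+10/11z)y_n ⇒ h·k2=z(1+10/11z)y_n
  y_{n+1}/y_n = 1 + 1/5z + 4/5z(1+10/11z) = 1 + z + 8/11z²
  so R(z) = 1 + z + 8/11z².

Need |R(x)|<1, x<0.
x=-0.92: |R|=0.6956
R=1: x+8/11x²=0 ⇒ x=−11/8=-1.3750; min R=1−1/(4·8/11)=0.6562>−1
Confirm numerically:
  x=-1.139: |R|=0.80451 <1
  x=-0.981: |R|=0.71890 <1
  x=-0.881: |R|=0.68348 <1
  x=-1.839: |R|=1.62058 >1
  x=-1.756: |R|=1.48657 >1
Interval (-1.3750, 0).

(-1.3750, 0).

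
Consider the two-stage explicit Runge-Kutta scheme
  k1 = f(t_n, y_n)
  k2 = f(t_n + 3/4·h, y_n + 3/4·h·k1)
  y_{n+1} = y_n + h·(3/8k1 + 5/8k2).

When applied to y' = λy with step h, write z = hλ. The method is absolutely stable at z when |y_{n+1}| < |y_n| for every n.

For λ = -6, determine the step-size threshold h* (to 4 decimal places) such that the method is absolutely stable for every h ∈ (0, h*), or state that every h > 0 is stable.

(-2.1333,0); λ=-6 ⇒ h* = (32/15)/6 = 0.3556.

Set f=λy, z=hλ:
  k1=λy_n ⇒ h·k1=z·y_n;  k2=λ(1+3/4z)y_n ⇒ h·k2=z(1+3/4z)y_n
  y_{n+1}/y_n = 1 + 3/8z + 5/8z(1+3/4z) = 1 + z + 15/32z²
  R(z) = 1 + z + 15/32z².

Boundary: |R(x)|=1, x<0.
x=-1.77: |R|=0.6985
R=1: x+15/32x²=0 ⇒ x=−32/15=-2.1333; min R=1−1/(4·15/32)=0.4667>−1
Confirm numerically:
  x=-1.497: |R|=0.55347 <1
  x=-1.373: |R|=0.51065 <1
  x=-1.112: |R|=0.46763 <1
  x=-0.967: |R|=0.47132 <1
  x=-2.515: |R|=1.44995 >1
  x=-2.402: |R|=1.30250 >1
Interval (-2.1333, 0).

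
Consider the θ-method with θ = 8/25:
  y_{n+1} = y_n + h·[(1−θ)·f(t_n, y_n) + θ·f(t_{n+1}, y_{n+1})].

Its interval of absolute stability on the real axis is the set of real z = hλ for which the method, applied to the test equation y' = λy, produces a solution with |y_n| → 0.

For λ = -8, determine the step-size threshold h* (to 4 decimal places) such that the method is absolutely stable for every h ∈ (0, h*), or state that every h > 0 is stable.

(-5.5556,0); λ=-8 ⇒ h* = (50/9)/8 = 0.6944.

With y'=λy (z=hλ):
  y_{n+1} = y_n + z·[17/25·y_n + 8/25·y_{n+1}] ⇒ (1 − 8/25z)y_{n+1} = (1 + 17/25z)y_n
  Hence R(z) = (1 + 17/25z)/(1 − 8/25z).

Find x<0 with |R(x)|<1.
x=-0.33: |R|=0.7015
R=−1: 1+17/25x = −1+8/25x ⇒ -9/25x=2 ⇒ x=2/(-9/25)=-5.5556
Confirm numerically:
  x=-4.627: |R|=0.86524 <1
  x=-3.453: |R|=0.64041 <1
  x=-2.259: |R|=0.31118 <1
  x=-6.022: |R|=1.05737 >1
  x=-5.842: |R|=1.03594 >1
So |R|<1 on (-5.5556, 0).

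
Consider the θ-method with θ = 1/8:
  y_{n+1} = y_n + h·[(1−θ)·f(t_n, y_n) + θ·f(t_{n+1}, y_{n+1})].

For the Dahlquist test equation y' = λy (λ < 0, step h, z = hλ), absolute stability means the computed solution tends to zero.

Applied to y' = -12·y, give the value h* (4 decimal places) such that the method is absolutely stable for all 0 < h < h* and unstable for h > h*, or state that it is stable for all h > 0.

Test eqn y'=λy, z=hλ:
  y_{n+1} = y_n + z·[7/8·y_n + 1/8·y_{n+1}] ⇒ (1 − 1/8z)y_{n+1} = (1 + 7/8z)y_n
  Hence R(z) = (1 + 7/8z)/(1 − 1/8z).

Solve |R(x)|<1 on ℝ⁻.
x=-1: |R|=0.1111
R=−1: 1+7/8x = −1+1/8x ⇒ -3/4x=2 ⇒ x=2/(-3/4)=-2.6667
Confirm numerically:
  x=-2.303: |R|=0.78822 <1
  x=-2.171: |R|=0.70760 <1
  x=-2.120: |R|=0.67589 <1
  x=-1.832: |R|=0.49064 <1
  x=-3.142: |R|=1.25597 >1
  x=-2.857: |R|=1.10519 >1
  x=-2.854: |R|=1.10356 >1
Interval (-2.6667, 0).

(-2.6667,0); λ=-12 ⇒ h* = (8/3)/12 = 0.2222.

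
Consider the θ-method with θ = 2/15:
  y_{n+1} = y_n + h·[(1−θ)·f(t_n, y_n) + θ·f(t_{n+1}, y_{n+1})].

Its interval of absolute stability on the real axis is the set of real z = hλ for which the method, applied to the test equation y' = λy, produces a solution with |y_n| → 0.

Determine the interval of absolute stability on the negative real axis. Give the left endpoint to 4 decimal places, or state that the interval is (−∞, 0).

Set f=λy, z=hλ:
  y_{n+1} = y_n + z·[13/15·y_n + 2/15·y_{n+1}] ⇒ (1 − 2/15z)y_{n+1} = (1 + 13/15z)y_n
  so R(z) = (1 + 13/15z)/(1 − 2/15z).

Boundary: |R(x)|=1, x<0.
x=-0.66: |R|=0.3934
R=−1: 1+13/15x = −1+2/15x ⇒ -11/15x=2 ⇒ x=2/(-11/15)=-2.7273
Confirm numerically:
  x=-2.524: |R|=0.88847 <1
  x=-2.102: |R|=0.64185 <1
  x=-1.381: |R|=0.16625 <1
  x=-3.289: |R|=1.28636 >1
  x=-3.239: |R|=1.26208 >1
  x=-2.925: |R|=1.10432 >1
Stable set (-2.7273, 0).

(-2.7273, 0).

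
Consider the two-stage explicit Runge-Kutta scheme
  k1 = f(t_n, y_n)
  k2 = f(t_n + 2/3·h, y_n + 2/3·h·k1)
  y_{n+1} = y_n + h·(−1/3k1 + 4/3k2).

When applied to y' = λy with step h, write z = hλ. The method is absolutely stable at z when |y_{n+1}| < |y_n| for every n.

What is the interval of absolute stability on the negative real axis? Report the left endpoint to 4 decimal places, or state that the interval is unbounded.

z∈(-1.1250,0).

On y'=λy, z=hλ:
  k1=λy_n ⇒ h·k1=z·y_n;  k2=λ(1+2/3z)y_n ⇒ h·k2=z(1+2/3z)y_n
  y_{n+1}/y_n = 1 − 1/3z + 4/3z(1+2/3z) = 1 + z + 8/9z²
  Hence R(z) = 1 + z + 8/9z².

Boundary: |R(x)|=1, x<0.
x=-1.66: |R|=1.7894
R=1: x+8/9x²=0 ⇒ x=−9/8=-1.1250; min R=1−1/(4·8/9)=0.7188>−1
Confirm numerically:
  x=-0.990: |R|=0.88120 <1
  x=-0.924: |R|=0.83491 <1
  x=-0.516: |R|=0.72067 <1
  x=-1.673: |R|=1.81494 >1
  x=-1.229: |R|=1.11361 >1
Interval (-1.1250, 0).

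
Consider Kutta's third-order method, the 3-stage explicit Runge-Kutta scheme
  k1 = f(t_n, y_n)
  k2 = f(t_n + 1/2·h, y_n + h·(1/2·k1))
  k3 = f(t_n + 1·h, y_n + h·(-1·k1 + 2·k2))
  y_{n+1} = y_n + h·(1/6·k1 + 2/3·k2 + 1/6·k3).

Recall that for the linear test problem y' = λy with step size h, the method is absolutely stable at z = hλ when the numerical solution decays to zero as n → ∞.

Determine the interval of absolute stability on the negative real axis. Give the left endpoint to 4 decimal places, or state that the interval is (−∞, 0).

(-2.5127, 0).

Test eqn y'=λy, z=hλ:
  order 3, 3-stage ⇒ R(z)=1+z+z^2/2+z^3/6
  (e.g. R(-0.84)=0.41402, |R|=0.41402)

Solve |R(x)|<1 on ℝ⁻.
x=-0.84: |R|=0.4140
|R(-2.67)|=1.2779 |R(-1.21)|=0.2268 |R(-0.72)|=0.4770
Bisect:
  x_lo=-3.3783 |R|=3.0980  x_hi=-0.1264 |R|=0.8812
  mid=-1.75238 |R|=0.11384 →hi
  mid=-2.56536 |R|=1.08863 →lo
  mid=-2.15887 |R|=0.50549 →hi
  mid=-2.36211 |R|=0.76893 →hi
  mid=-2.46374 |R|=0.92122 →hi
  mid=-2.51455 |R|=1.00297 →lo
  mid=-2.48914 |R|=0.96161 →hi
  mid=-2.50185 |R|=0.98217 →hi
  ...
  [-2.51276,-2.51256] ⇒ x*=-2.5127
Interval (-2.5127, 0).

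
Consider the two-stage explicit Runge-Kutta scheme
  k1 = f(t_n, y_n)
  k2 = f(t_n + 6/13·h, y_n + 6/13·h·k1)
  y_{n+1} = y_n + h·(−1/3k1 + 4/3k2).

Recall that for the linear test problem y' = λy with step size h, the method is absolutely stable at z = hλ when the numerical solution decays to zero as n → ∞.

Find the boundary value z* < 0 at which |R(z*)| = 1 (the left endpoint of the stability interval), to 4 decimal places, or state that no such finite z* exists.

With y'=λy (z=hλ):
  k1=λy_n ⇒ h·k1=z·y_n;  k2=λ(1+6/13z)y_n ⇒ h·k2=z(1+6/13z)y_n
  y_{n+1}/y_n = 1 − 1/3z + 4/3z(1+6/13z) = 1 + z + 8/13z²
  so R(z) = 1 + z + 8/13z².

Boundary: |R(x)|=1, x<0.
x=-0.91: |R|=0.5996
R=1: x+8/13x²=0 ⇒ x=−13/8=-1.6250; min R=1−1/(4·8/13)=0.5938>−1
Confirm numerically:
  x=-1.431: |R|=0.82916 <1
  x=-1.205: |R|=0.68855 <1
  x=-1.040: |R|=0.62560 <1
  x=-0.924: |R|=0.60140 <1
  x=-2.157: |R|=1.70617 >1
  x=-1.980: |R|=1.43255 >1
  x=-1.870: |R|=1.28194 >1
Interval (-1.6250, 0).

left endpoint -1.6250.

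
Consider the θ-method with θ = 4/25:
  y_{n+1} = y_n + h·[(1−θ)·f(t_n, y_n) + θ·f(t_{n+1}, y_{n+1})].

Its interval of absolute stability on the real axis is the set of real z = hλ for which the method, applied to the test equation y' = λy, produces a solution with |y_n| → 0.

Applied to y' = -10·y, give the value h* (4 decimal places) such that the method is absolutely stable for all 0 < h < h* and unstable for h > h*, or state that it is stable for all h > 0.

(-2.9412,0); λ=-10 ⇒ h* = (50/17)/10 = 0.2941.

With y'=λy (z=hλ):
  y_{n+1} = y_n + z·[21/25·y_n + 4/25·y_{n+1}] ⇒ (1 − 4/25z)y_{n+1} = (1 + 21/25z)y_n
  ⇒ R(z) = (1 + 21/25z)/(1 − 4/25z).

Solve |R(x)|<1 on ℝ⁻.
x=-1.58: |R|=0.2612
R=−1: 1+21/25x = −1+4/25x ⇒ -17/25x=2 ⇒ x=2/(-17/25)=-2.9412
Confirm numerically:
  x=-2.280: |R|=0.67057 <1
  x=-1.816: |R|=0.40714 <1
  x=-1.193: |R|=0.00178 <1
  x=-3.239: |R|=1.13339 >1
  x=-3.070: |R|=1.05874 >1
  x=-3.012: |R|=1.03250 >1
Interval (-2.9412, 0).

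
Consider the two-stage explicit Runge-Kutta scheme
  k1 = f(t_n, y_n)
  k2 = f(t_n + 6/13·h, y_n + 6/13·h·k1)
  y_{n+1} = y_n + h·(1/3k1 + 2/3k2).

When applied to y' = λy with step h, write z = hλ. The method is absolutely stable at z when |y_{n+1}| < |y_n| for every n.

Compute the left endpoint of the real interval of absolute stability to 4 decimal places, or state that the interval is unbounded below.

With y'=λy (z=hλ):
  k1=λy_n ⇒ h·k1=z·y_n;  k2=λ(1+6/13z)y_n ⇒ h·k2=z(1+6/13z)y_n
  y_{n+1}/y_n = 1 + 1/3z + 2/3z(1+6/13z) = 1 + z + 4/13z²
  Hence R(z) = 1 + z + 4/13z².

Need |R(x)|<1, x<0.
x=-1.27: |R|=0.2263
R=1: x+4/13x²=0 ⇒ x=−13/4=-3.2500; min R=1−1/(4·4/13)=0.1875>−1
Confirm numerically:
  x=-3.058: |R|=0.81934 <1
  x=-2.932: |R|=0.71312 <1
  x=-2.163: |R|=0.27656 <1
  x=-1.545: |R|=0.18947 <1
  x=-3.531: |R|=1.30530 >1
  x=-3.412: |R|=1.17008 >1
  x=-3.277: |R|=1.02722 >1
So |R|<1 on (-3.2500, 0).

left endpoint -3.2500.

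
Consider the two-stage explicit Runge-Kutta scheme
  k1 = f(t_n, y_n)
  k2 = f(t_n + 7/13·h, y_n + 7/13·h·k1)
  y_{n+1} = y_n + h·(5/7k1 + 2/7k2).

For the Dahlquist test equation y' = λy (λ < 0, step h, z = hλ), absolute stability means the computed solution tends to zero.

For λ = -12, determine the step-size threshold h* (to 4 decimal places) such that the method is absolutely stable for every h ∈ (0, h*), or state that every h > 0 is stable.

With y'=λy (z=hλ):
  k1=λy_n ⇒ h·k1=z·y_n;  k2=λ(1+7/13z)y_n ⇒ h·k2=z(1+7/13z)y_n
  y_{n+1}/y_n = 1 + 5/7z + 2/7z(1+7/13z) = 1 + z + 2/13z²
  ⇒ R(z) = 1 + z + 2/13z².

Boundary: |R(x)|=1, x<0.
x=-0.97: |R|=0.1748
R=1: x+2/13x²=0 ⇒ x=−13/2=-6.5000; min R=1−1/(4·2/13)=-0.6250>−1
Confirm numerically:
  x=-6.044: |R|=0.57599 <1
  x=-5.406: |R|=0.09013 <1
  x=-3.400: |R|=0.62154 <1
  x=-3.194: |R|=0.62452 <1
  x=-6.976: |R|=1.51086 >1
  x=-6.705: |R|=1.21147 >1
So |R|<1 on (-6.5000, 0).

(-6.5000,0); λ=-12 ⇒ h* = (13/2)/12 = 0.5417.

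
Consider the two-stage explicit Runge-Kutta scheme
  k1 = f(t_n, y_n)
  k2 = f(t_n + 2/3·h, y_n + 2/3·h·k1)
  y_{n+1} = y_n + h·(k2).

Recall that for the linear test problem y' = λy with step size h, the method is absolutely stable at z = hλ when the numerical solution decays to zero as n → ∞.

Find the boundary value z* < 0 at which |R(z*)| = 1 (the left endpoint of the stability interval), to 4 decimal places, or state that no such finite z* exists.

With y'=λy (z=hλ):
  k1=λy_n ⇒ h·k1=z·y_n;  k2=λ(1+2/3z)y_n ⇒ h·k2=z(1+2/3z)y_n
  y_{n+1}/y_n = 1 + z(1+2/3z) = 1 + z + 2/3z²
  R(z) = 1 + z + 2/3z².

Need |R(x)|<1, x<0.
x=-1.17: |R|=0.7426
R=1: x+2/3x²=0 ⇒ x=−3/2=-1.5000; min R=1−1/(4·2/3)=0.6250>−1
Confirm numerically:
  x=-1.267: |R|=0.80319 <1
  x=-1.207: |R|=0.76423 <1
  x=-0.974: |R|=0.65845 <1
  x=-0.970: |R|=0.65727 <1
  x=-1.837: |R|=1.41271 >1
  x=-1.628: |R|=1.13892 >1
  x=-1.623: |R|=1.13309 >1
Stable set (-1.5000, 0).

left endpoint -1.5000.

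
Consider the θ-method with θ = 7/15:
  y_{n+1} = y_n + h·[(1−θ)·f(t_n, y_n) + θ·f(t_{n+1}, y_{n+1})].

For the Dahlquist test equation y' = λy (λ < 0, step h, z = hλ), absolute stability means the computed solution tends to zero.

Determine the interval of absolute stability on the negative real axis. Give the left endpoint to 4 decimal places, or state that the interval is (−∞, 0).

Set f=λy, z=hλ:
  y_{n+1} = y_n + z·[8/15·y_n + 7/15·y_{n+1}] ⇒ (1 − 7/15z)y_{n+1} = (1 + 8/15z)y_n
  Hence R(z) = (1 + 8/15z)/(1 − 7/15z).

Need |R(x)|<1, x<0.
x=-0.55: |R|=0.5623
R=−1: 1+8/15x = −1+7/15x ⇒ -1/15x=2 ⇒ x=2/(-1/15)=-30.0000
Confirm numerically:
  x=-25.091: |R|=0.97425 <1
  x=-22.402: |R|=0.95578 <1
  x=-17.971: |R|=0.91456 <1
  x=-16.692: |R|=0.89906 <1
  x=-30.339: |R|=1.00149 >1
  x=-30.143: |R|=1.00063 >1
Interval (-30.0000, 0).

z∈(-30.0000,0).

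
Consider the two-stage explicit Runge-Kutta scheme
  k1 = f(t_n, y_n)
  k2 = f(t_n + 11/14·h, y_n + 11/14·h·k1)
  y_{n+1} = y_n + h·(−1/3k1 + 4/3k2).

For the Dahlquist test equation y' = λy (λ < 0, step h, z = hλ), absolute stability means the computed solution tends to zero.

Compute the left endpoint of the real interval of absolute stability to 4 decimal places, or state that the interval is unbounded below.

left endpoint -0.9545.

With y'=λy (z=hλ):
  k1=λy_n ⇒ h·k1=z·y_n;  k2=λ(1+11/14z)y_n ⇒ h·k2=z(1+11/14z)y_n
  y_{n+1}/y_n = 1 − 1/3z + 4/3z(1+11/14z) = 1 + z + 22/21z²
  Hence R(z) = 1 + z + 22/21z².

Boundary: |R(x)|=1, x<0.
x=-0.97: |R|=1.0157
R=1: x+22/21x²=0 ⇒ x=−21/22=-0.9545; min R=1−1/(4·22/21)=0.7614>−1
Confirm numerically:
  x=-0.847: |R|=0.90457 <1
  x=-0.828: |R|=0.89023 <1
  x=-0.545: |R|=0.76617 <1
  x=-1.098: |R|=1.16501 >1
  x=-1.028: |R|=1.07911 >1
Stable set (-0.9545, 0).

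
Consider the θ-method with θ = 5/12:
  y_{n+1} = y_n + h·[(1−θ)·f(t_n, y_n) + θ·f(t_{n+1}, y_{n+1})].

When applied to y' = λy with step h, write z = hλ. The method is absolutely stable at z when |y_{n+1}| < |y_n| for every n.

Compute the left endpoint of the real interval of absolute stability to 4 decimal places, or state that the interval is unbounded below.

On y'=λy, z=hλ:
  y_{n+1} = y_n + z·[7/12·y_n + 5/12·y_{n+1}] ⇒ (1 − 5/12z)y_{n+1} = (1 + 7/12z)y_n
  so R(z) = (1 + 7/12z)/(1 − 5/12z).

Boundary: |R(x)|=1, x<0.
x=-0.89: |R|=0.3508
R=−1: 1+7/12x = −1+5/12x ⇒ -1/6x=2 ⇒ x=2/(-1/6)=-12.0000
Confirm numerically:
  x=-11.508: |R|=0.98585 <1
  x=-11.402: |R|=0.98267 <1
  x=-9.916: |R|=0.93232 <1
  x=-12.156: |R|=1.00429 >1
  x=-12.142: |R|=1.00391 >1
Interval (-12.0000, 0).

z* = -12.0000.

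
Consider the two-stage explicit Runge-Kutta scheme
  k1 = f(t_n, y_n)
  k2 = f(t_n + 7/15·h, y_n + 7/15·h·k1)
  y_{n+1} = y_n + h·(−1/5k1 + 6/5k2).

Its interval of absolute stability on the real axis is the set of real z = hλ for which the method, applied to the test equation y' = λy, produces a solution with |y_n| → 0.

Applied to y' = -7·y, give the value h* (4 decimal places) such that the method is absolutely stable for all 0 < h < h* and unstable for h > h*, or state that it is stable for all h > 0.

Test eqn y'=λy, z=hλ:
  k1=λy_n ⇒ h·k1=z·y_n;  k2=λ(1+7/15z)y_n ⇒ h·k2=z(1+7/15z)y_n
  y_{n+1}/y_n = 1 − 1/5z + 6/5z(1+7/15z) = 1 + z + 14/25z²
  Hence R(z) = 1 + z + 14/25z².

Need |R(x)|<1, x<0.
x=-1.38: |R|=0.6865
R=1: x+14/25x²=0 ⇒ x=−25/14=-1.7857; min R=1−1/(4·14/25)=0.5536>−1
Confirm numerically:
  x=-1.287: |R|=0.64057 <1
  x=-1.068: |R|=0.57075 <1
  x=-0.942: |R|=0.55492 <1
  x=-2.001: |R|=1.24124 >1
  x=-1.927: |R|=1.15246 >1
So |R|<1 on (-1.7857, 0).

(-1.7857,0); λ=-7 ⇒ h* = (25/14)/7 = 0.2551.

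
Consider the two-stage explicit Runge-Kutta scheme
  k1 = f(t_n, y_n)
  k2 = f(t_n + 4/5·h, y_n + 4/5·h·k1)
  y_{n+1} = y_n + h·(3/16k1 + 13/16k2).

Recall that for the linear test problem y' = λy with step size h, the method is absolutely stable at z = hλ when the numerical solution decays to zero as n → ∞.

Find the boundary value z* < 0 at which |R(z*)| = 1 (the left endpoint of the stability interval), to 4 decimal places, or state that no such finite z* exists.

z* = -1.5385.

On y'=λy, z=hλ:
  k1=λy_n ⇒ h·k1=z·y_n;  k2=λ(1+4/5z)y_n ⇒ h·k2=z(1+4/5z)y_n
  y_{n+1}/y_n = 1 + 3/16z + 13/16z(1+4/5z) = 1 + z + 13/20z²
  ⇒ R(z) = 1 + z + 13/20z².

Solve |R(x)|<1 on ℝ⁻.
x=-1.47: |R|=0.9346
R=1: x+13/20x²=0 ⇒ x=−20/13=-1.5385; min R=1−1/(4·13/20)=0.6154>−1
Confirm numerically:
  x=-1.400: |R|=0.87400 <1
  x=-1.358: |R|=0.84071 <1
  x=-1.188: |R|=0.72937 <1
  x=-0.979: |R|=0.64399 <1
  x=-2.060: |R|=1.69834 >1
  x=-1.690: |R|=1.16647 >1
Stable set (-1.5385, 0).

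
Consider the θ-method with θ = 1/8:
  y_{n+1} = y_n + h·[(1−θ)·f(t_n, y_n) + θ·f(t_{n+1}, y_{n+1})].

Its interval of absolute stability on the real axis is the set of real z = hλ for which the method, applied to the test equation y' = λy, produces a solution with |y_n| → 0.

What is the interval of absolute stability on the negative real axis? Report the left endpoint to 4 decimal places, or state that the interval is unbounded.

z∈(-2.6667,0).

Set f=λy, z=hλ:
  y_{n+1} = y_n + z·[7/8·y_n + 1/8·y_{n+1}] ⇒ (1 − 1/8z)y_{n+1} = (1 + 7/8z)y_n
  ⇒ R(z) = (1 + 7/8z)/(1 − 1/8z).

Solve |R(x)|<1 on ℝ⁻.
x=-1.64: |R|=0.3610
R=−1: 1+7/8x = −1+1/8x ⇒ -3/4x=2 ⇒ x=2/(-3/4)=-2.6667
Confirm numerically:
  x=-2.048: |R|=0.63057 <1
  x=-1.836: |R|=0.49329 <1
  x=-1.124: |R|=0.01447 <1
  x=-3.220: |R|=1.29590 >1
  x=-2.926: |R|=1.14241 >1
Interval (-2.6667, 0).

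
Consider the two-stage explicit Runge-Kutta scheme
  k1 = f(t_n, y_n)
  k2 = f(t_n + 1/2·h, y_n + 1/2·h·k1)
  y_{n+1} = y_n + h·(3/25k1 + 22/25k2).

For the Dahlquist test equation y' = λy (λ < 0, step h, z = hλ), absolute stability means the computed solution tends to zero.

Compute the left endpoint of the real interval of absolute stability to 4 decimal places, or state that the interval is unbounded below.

Test eqn y'=λy, z=hλ:
  k1=λy_n ⇒ h·k1=z·y_n;  k2=λ(1+1/2z)y_n ⇒ h·k2=z(1+1/2z)y_n
  y_{n+1}/y_n = 1 + 3/25z + 22/25z(1+1/2z) = 1 + z + 11/25z²
  ⇒ R(z) = 1 + z + 11/25z².

Solve |R(x)|<1 on ℝ⁻.
x=-1.54: |R|=0.5035
R=1: x+11/25x²=0 ⇒ x=−25/11=-2.2727; min R=1−1/(4·11/25)=0.4318>−1
Confirm numerically:
  x=-1.698: |R|=0.57061 <1
  x=-1.091: |R|=0.43272 <1
  x=-0.916: |R|=0.45318 <1
  x=-2.764: |R|=1.59747 >1
  x=-2.388: |R|=1.12112 >1
  x=-2.326: |R|=1.05452 >1
Stable set (-2.2727, 0).

z* = -2.2727.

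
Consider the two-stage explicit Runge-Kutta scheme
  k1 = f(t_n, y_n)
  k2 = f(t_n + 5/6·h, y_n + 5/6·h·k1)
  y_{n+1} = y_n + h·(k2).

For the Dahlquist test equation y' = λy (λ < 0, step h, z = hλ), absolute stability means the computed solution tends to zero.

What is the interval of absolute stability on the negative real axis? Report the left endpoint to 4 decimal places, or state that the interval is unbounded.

Test eqn y'=λy, z=hλ:
  k1=λy_n ⇒ h·k1=z·y_n;  k2=λ(1+5/6z)y_n ⇒ h·k2=z(1+5/6z)y_n
  y_{n+1}/y_n = 1 + z(1+5/6z) = 1 + z + 5/6z²
  Hence R(z) = 1 + z + 5/6z².

Boundary: |R(x)|=1, x<0.
x=-1.1: |R|=0.9083
R=1: x+5/6x²=0 ⇒ x=−6/5=-1.2000; min R=1−1/(4·5/6)=0.7000>−1
Confirm numerically:
  x=-0.757: |R|=0.72054 <1
  x=-0.666: |R|=0.70363 <1
  x=-0.616: |R|=0.70021 <1
  x=-0.497: |R|=0.70884 <1
  x=-1.482: |R|=1.34827 >1
  x=-1.273: |R|=1.07744 >1
Interval (-1.2000, 0).

z∈(-1.2000,0).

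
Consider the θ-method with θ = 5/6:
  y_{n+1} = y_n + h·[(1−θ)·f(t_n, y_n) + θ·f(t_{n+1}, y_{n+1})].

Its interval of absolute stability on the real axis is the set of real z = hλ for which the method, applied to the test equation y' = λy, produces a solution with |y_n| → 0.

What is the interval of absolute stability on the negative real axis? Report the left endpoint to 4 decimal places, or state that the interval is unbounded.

With y'=λy (z=hλ):
  y_{n+1} = y_n + z·[1/6·y_n + 5/6·y_{n+1}] ⇒ (1 − 5/6z)y_{n+1} = (1 + 1/6z)y_n
  ⇒ R(z) = (1 + 1/6z)/(1 − 5/6z).

Need |R(x)|<1, x<0.
x=-1.7: |R|=0.2966
x=-2: |R|=0.2500
x=-10: |R|=0.0714
x=-100: |R|=0.1858
θ=5/6≥1/2 ⇒ |1+1/6x|<|1−5/6x| ∀x<0 ⇒ unbounded interval.

unbounded; (−∞, 0).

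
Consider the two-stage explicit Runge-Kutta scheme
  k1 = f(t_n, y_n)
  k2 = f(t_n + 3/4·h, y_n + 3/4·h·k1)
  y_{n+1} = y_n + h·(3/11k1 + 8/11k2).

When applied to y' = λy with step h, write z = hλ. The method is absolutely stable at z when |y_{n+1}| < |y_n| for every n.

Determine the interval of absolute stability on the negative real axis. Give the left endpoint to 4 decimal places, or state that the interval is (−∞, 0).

Test eqn y'=λy, z=hλ:
  k1=λy_n ⇒ h·k1=z·y_n;  k2=λ(1+3/4z)y_n ⇒ h·k2=z(1+3/4z)y_n
  y_{n+1}/y_n = 1 + 3/11z + 8/11z(1+3/4z) = 1 + z + 6/11z²
  so R(z) = 1 + z + 6/11z².

Boundary: |R(x)|=1, x<0.
x=-0.78: |R|=0.5519
R=1: x+6/11x²=0 ⇒ x=−11/6=-1.8333; min R=1−1/(4·6/11)=0.5417>−1
Confirm numerically:
  x=-1.399: |R|=0.66856 <1
  x=-1.161: |R|=0.57423 <1
  x=-1.064: |R|=0.55351 <1
  x=-2.417: |R|=1.76948 >1
  x=-2.018: |R|=1.20327 >1
  x=-1.881: |R|=1.04891 >1
Interval (-1.8333, 0).

z∈(-1.8333,0).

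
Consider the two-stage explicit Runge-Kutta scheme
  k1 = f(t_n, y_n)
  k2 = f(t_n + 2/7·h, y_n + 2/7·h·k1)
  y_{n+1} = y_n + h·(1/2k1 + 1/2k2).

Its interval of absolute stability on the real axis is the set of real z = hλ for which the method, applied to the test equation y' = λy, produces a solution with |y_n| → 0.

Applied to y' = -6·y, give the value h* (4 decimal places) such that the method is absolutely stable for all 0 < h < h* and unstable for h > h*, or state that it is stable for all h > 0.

(-7.0000,0); λ=-6 ⇒ h* = (7)/6 = 1.1667.

With y'=λy (z=hλ):
  k1=λy_n ⇒ h·k1=z·y_n;  k2=λ(1+2/7z)y_n ⇒ h·k2=z(1+2/7z)y_n
  y_{n+1}/y_n = 1 + 1/2z + 1/2z(1+2/7z) = 1 + z + 1/7z²
  ⇒ R(z) = 1 + z + 1/7z².

Find x<0 with |R(x)|<1.
x=-1.16: |R|=0.0322
R=1: x+1/7x²=0 ⇒ x=−7=-7.0000; min R=1−1/(4·1/7)=-0.7500>−1
Confirm numerically:
  x=-6.488: |R|=0.52545 <1
  x=-5.584: |R|=0.12956 <1
  x=-5.047: |R|=0.40811 <1
  x=-5.013: |R|=0.42298 <1
  x=-7.379: |R|=1.39952 >1
  x=-7.188: |R|=1.19305 >1
Interval (-7.0000, 0).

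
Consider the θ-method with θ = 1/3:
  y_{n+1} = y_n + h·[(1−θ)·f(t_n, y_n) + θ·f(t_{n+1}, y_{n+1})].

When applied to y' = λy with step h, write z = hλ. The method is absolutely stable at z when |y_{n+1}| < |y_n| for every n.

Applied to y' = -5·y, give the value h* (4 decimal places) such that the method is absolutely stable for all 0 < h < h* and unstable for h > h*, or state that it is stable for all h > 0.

(-6.0000,0); λ=-5 ⇒ h* = (6)/5 = 1.2000.

Set f=λy, z=hλ:
  y_{n+1} = y_n + z·[2/3·y_n + 1/3·y_{n+1}] ⇒ (1 − 1/3z)y_{n+1} = (1 + 2/3z)y_n
  R(z) = (1 + 2/3z)/(1 − 1/3z).

Solve |R(x)|<1 on ℝ⁻.
x=-1.27: |R|=0.1077
R=−1: 1+2/3x = −1+1/3x ⇒ -1/3x=2 ⇒ x=2/(-1/3)=-6.0000
Confirm numerically:
  x=-5.257: |R|=0.91002 <1
  x=-4.278: |R|=0.76340 <1
  x=-3.185: |R|=0.54487 <1
  x=-6.541: |R|=1.05670 >1
  x=-6.490: |R|=1.05163 >1
  x=-6.182: |R|=1.01982 >1
Interval (-6.0000, 0).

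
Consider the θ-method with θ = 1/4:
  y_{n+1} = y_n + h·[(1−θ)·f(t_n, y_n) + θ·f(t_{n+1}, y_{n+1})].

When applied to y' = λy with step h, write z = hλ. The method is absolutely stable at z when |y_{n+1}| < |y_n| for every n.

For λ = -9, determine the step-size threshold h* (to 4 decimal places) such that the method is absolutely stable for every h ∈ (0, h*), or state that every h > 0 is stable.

On y'=λy, z=hλ:
  y_{n+1} = y_n + z·[3/4·y_n + 1/4·y_{n+1}] ⇒ (1 − 1/4z)y_{n+1} = (1 + 3/4z)y_n
  ⇒ R(z) = (1 + 3/4z)/(1 − 1/4z).

Solve |R(x)|<1 on ℝ⁻.
x=-1.4: |R|=0.0370
R=−1: 1+3/4x = −1+1/4x ⇒ -1/2x=2 ⇒ x=2/(-1/2)=-4.0000
Confirm numerically:
  x=-3.143: |R|=0.76004 <1
  x=-2.869: |R|=0.67069 <1
  x=-1.656: |R|=0.17115 <1
  x=-4.236: |R|=1.05731 >1
  x=-4.052: |R|=1.01292 >1
So |R|<1 on (-4.0000, 0).

(-4.0000,0); λ=-9 ⇒ h* = (4)/9 = 0.4444.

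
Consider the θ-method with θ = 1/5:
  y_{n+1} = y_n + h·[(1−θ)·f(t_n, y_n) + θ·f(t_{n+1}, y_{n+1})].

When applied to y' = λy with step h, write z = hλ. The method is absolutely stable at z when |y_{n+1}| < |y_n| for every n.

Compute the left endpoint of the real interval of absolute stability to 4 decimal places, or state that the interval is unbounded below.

On y'=λy, z=hλ:
  y_{n+1} = y_n + z·[4/5·y_n + 1/5·y_{n+1}] ⇒ (1 − 1/5z)y_{n+1} = (1 + 4/5z)y_n
  Hence R(z) = (1 + 4/5z)/(1 − 1/5z).

Find x<0 with |R(x)|<1.
x=-1.48: |R|=0.1420
R=−1: 1+4/5x = −1+1/5x ⇒ -3/5x=2 ⇒ x=2/(-3/5)=-3.3333
Confirm numerically:
  x=-3.155: |R|=0.93440 <1
  x=-3.090: |R|=0.90977 <1
  x=-2.984: |R|=0.86874 <1
  x=-1.941: |R|=0.39821 <1
  x=-3.768: |R|=1.14872 >1
  x=-3.562: |R|=1.08012 >1
  x=-3.484: |R|=1.05328 >1
So |R|<1 on (-3.3333, 0).

z* = -3.3333.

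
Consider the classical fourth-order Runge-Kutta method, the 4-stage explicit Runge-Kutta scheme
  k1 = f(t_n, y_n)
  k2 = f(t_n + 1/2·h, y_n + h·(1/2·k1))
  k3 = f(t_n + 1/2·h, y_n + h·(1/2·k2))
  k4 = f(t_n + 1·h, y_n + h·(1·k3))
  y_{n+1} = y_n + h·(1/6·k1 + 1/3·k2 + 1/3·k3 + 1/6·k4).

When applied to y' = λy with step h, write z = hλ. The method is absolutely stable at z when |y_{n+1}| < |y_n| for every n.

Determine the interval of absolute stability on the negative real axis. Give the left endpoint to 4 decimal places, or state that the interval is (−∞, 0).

Set f=λy, z=hλ:
  order 4, 4-stage ⇒ R(z)=1+z+z^2/2+z^3/6+z^4/24
  (e.g. R(-1.7)=0.27417, |R|=0.27417)

Boundary: |R(x)|=1, x<0.
x=-1.7: |R|=0.2742
|R(-2.77)|=0.9772 |R(-2.36)|=0.5266 |R(-0.61)|=0.5440
Bisect:
  x_lo=-3.5813 |R|=3.0303  x_hi=-0.1750 |R|=0.8395
  mid=-1.87816 |R|=0.29985 →hi
  mid=-2.72973 |R|=0.91941 →hi
  mid=-3.15552 |R|=1.71755 →lo
  mid=-2.94263 |R|=1.26430 →lo
  mid=-2.83618 |R|=1.07947 →lo
  mid=-2.78295 |R|=0.99648 →hi
  mid=-2.80957 |R|=1.03722 →lo
  mid=-2.79626 |R|=1.01666 →lo
  mid=-2.78961 |R|=1.00652 →lo
  mid=-2.78628 |R|=1.00149 →lo
  ...
  [-2.78545,-2.78524] ⇒ x*=-2.7853
Stable set (-2.7853, 0).

(-2.7853, 0).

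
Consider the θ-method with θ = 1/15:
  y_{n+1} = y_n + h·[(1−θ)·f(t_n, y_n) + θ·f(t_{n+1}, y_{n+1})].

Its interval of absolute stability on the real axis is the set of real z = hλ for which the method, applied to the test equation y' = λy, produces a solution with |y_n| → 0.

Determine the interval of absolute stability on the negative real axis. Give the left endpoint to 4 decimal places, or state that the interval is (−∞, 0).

(-2.3077, 0).

Test eqn y'=λy, z=hλ:
  y_{n+1} = y_n + z·[14/15·y_n + 1/15·y_{n+1}] ⇒ (1 − 1/15z)y_{n+1} = (1 + 14/15z)y_n
  R(z) = (1 + 14/15z)/(1 − 1/15z).

Solve |R(x)|<1 on ℝ⁻.
x=-0.59: |R|=0.4323
R=−1: 1+14/15x = −1+1/15x ⇒ -13/15x=2 ⇒ x=2/(-13/15)=-2.3077
Confirm numerically:
  x=-1.767: |R|=0.58078 <1
  x=-1.463: |R|=0.33299 <1
  x=-1.419: |R|=0.29636 <1
  x=-2.823: |R|=1.37586 >1
  x=-2.793: |R|=1.35458 >1
  x=-2.622: |R|=1.23187 >1
Stable set (-2.3077, 0).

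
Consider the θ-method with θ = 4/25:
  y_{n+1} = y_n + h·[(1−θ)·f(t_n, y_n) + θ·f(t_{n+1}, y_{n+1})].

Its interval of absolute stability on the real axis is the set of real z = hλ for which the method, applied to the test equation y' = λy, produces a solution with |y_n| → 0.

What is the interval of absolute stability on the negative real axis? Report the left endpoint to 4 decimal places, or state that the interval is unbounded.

(-2.9412, 0).

On y'=λy, z=hλ:
  y_{n+1} = y_n + z·[21/25·y_n + 4/25·y_{n+1}] ⇒ (1 − 4/25z)y_{n+1} = (1 + 21/25z)y_n
  ⇒ R(z) = (1 + 21/25z)/(1 − 4/25z).

Solve |R(x)|<1 on ℝ⁻.
x=-1.1: |R|=0.0646
R=−1: 1+21/25x = −1+4/25x ⇒ -17/25x=2 ⇒ x=2/(-17/25)=-2.9412
Confirm numerically:
  x=-2.734: |R|=0.90199 <1
  x=-2.692: |R|=0.88157 <1
  x=-2.516: |R|=0.79386 <1
  x=-2.261: |R|=0.66035 <1
  x=-3.512: |R|=1.24851 >1
  x=-3.475: |R|=1.23329 >1
Stable set (-2.9412, 0).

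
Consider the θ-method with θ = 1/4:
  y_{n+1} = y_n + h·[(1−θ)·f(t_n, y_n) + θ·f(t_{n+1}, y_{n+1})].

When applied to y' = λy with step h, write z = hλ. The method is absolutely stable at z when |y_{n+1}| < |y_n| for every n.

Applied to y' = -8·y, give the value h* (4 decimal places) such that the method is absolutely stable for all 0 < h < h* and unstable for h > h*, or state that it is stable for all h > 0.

Test eqn y'=λy, z=hλ:
  y_{n+1} = y_n + z·[3/4·y_n + 1/4·y_{n+1}] ⇒ (1 − 1/4z)y_{n+1} = (1 + 3/4z)y_n
  ⇒ R(z) = (1 + 3/4z)/(1 − 1/4z).

Boundary: |R(x)|=1, x<0.
x=-1.32: |R|=0.0075
R=−1: 1+3/4x = −1+1/4x ⇒ -1/2x=2 ⇒ x=2/(-1/2)=-4.0000
Confirm numerically:
  x=-3.376: |R|=0.83080 <1
  x=-2.988: |R|=0.71036 <1
  x=-2.786: |R|=0.64220 <1
  x=-2.590: |R|=0.57208 <1
  x=-4.447: |R|=1.10584 >1
  x=-4.131: |R|=1.03222 >1
Stable set (-4.0000, 0).

(-4.0000,0); λ=-8 ⇒ h* = (4)/8 = 0.5000.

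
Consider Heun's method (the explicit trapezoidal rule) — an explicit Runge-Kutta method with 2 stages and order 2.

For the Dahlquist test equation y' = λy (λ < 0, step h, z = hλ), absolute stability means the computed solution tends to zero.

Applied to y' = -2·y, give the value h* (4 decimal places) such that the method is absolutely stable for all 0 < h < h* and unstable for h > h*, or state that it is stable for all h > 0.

(-2.0000,0); λ=-2 ⇒ h* = 1.0000.

Set f=λy, z=hλ:
  order 2, 2-stage ⇒ R(z)=1+z+z^2/2
  (e.g. R(-1.78)=0.80420, |R|=0.80420)

Solve |R(x)|<1 on ℝ⁻.
x=-1.78: |R|=0.8042
|R(-1.59)|=0.6741 |R(-0.54)|=0.6058 |R(-0.52)|=0.6152
Bisect:
  x_lo=-2.7911 |R|=2.1041  x_hi=-0.3022 |R|=0.7434
  mid=-1.54669 |R|=0.64943 →hi
  mid=-2.16891 |R|=1.18317 →lo
  mid=-1.85780 |R|=0.86791 →hi
  mid=-2.01335 |R|=1.01344 →lo
  mid=-1.93557 |R|=0.93765 →hi
  mid=-1.97446 |R|=0.97479 →hi
  mid=-1.99391 |R|=0.99393 →hi
  ...
  [-2.00014,-1.99998] ⇒ x*=-2.0000
Stable set (-2.0000, 0).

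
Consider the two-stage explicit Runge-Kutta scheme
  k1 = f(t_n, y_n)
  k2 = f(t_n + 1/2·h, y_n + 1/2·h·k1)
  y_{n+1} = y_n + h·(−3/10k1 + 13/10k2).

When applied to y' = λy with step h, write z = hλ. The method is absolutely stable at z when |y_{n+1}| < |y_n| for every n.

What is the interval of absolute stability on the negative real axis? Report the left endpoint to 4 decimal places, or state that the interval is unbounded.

(-1.5385, 0).

On y'=λy, z=hλ:
  k1=λy_n ⇒ h·k1=z·y_n;  k2=λ(1+1/2z)y_n ⇒ h·k2=z(1+1/2z)y_n
  y_{n+1}/y_n = 1 − 3/10z + 13/10z(1+1/2z) = 1 + z + 13/20z²
  R(z) = 1 + z + 13/20z².

Find x<0 with |R(x)|<1.
x=-0.75: |R|=0.6156
R=1: x+13/20x²=0 ⇒ x=−20/13=-1.5385; min R=1−1/(4·13/20)=0.6154>−1
Confirm numerically:
  x=-1.331: |R|=0.82051 <1
  x=-1.316: |R|=0.80971 <1
  x=-1.110: |R|=0.69087 <1
  x=-2.102: |R|=1.76996 >1
  x=-1.927: |R|=1.48666 >1
  x=-1.616: |R|=1.08145 >1
Interval (-1.5385, 0).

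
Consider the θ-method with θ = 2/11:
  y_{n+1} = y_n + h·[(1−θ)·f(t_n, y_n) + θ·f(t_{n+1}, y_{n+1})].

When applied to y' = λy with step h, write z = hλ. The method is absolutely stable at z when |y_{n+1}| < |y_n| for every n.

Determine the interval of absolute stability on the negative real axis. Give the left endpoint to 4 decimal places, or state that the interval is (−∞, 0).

z∈(-3.1429,0).

Set f=λy, z=hλ:
  y_{n+1} = y_n + z·[9/11·y_n + 2/11·y_{n+1}] ⇒ (1 − 2/11z)y_{n+1} = (1 + 9/11z)y_n
  Hence R(z) = (1 + 9/11z)/(1 − 2/11z).

Need |R(x)|<1, x<0.
x=-0.32: |R|=0.6976
R=−1: 1+9/11x = −1+2/11x ⇒ -7/11x=2 ⇒ x=2/(-7/11)=-3.1429
Confirm numerically:
  x=-2.112: |R|=0.52601 <1
  x=-1.685: |R|=0.28984 <1
  x=-1.365: |R|=0.09359 <1
  x=-1.328: |R|=0.06971 <1
  x=-3.516: |R|=1.14485 >1
  x=-3.356: |R|=1.08424 >1
  x=-3.169: |R|=1.01055 >1
So |R|<1 on (-3.1429, 0).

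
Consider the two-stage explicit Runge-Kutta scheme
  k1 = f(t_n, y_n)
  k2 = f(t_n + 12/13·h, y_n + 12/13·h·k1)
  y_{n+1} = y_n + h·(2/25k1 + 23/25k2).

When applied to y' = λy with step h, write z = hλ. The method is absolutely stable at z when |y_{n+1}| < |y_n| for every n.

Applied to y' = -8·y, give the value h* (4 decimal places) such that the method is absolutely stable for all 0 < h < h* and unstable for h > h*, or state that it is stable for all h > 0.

On y'=λy, z=hλ:
  k1=λy_n ⇒ h·k1=z·y_n;  k2=λ(1+12/13z)y_n ⇒ h·k2=z(1+12/13z)y_n
  y_{n+1}/y_n = 1 + 2/25z + 23/25z(1+12/13z) = 1 + z + 276/325z²
  so R(z) = 1 + z + 276/325z².

Boundary: |R(x)|=1, x<0.
x=-1.4: |R|=1.2645
R=1: x+276/325x²=0 ⇒ x=−325/276=-1.1775; min R=1−1/(4·276/325)=0.7056>−1
Confirm numerically:
  x=-0.537: |R|=0.70789 <1
  x=-0.495: |R|=0.71308 <1
  x=-0.484: |R|=0.71494 <1
  x=-1.538: |R|=1.47081 >1
  x=-1.494: |R|=1.40151 >1
Interval (-1.1775, 0).

(-1.1775,0); λ=-8 ⇒ h* = (325/276)/8 = 0.1472.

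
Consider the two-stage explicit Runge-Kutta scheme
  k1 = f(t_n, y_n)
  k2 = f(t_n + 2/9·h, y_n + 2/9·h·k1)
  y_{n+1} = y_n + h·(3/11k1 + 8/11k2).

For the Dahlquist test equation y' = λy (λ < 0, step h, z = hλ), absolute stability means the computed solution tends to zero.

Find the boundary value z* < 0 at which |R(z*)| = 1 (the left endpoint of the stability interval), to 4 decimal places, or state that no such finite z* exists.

Test eqn y'=λy, z=hλ:
  k1=λy_n ⇒ h·k1=z·y_n;  k2=λ(1+2/9z)y_n ⇒ h·k2=z(1+2/9z)y_n
  y_{n+1}/y_n = 1 + 3/11z + 8/11z(1+2/9z) = 1 + z + 16/99z²
  so R(z) = 1 + z + 16/99z².

Need |R(x)|<1, x<0.
x=-1.25: |R|=0.0025
R=1: x+16/99x²=0 ⇒ x=−99/16=-6.1875; min R=1−1/(4·16/99)=-0.5469>−1
Confirm numerically:
  x=-4.263: |R|=0.32592 <1
  x=-4.204: |R|=0.34766 <1
  x=-3.563: |R|=0.51129 <1
  x=-6.762: |R|=1.62784 >1
  x=-6.312: |R|=1.12701 >1
Stable set (-6.1875, 0).

z* = -6.1875.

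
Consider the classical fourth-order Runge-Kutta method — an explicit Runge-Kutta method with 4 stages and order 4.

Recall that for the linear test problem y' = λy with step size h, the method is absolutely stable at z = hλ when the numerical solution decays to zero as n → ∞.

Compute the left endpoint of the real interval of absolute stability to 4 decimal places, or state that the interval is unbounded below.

z* = -2.7853.

Set f=λy, z=hλ:
  order 4, 4-stage ⇒ R(z)=1+z+z^2/2+z^3/6+z^4/24
  (e.g. R(-0.99)=0.37836, |R|=0.37836)

Need |R(x)|<1, x<0.
x=-0.99: |R|=0.3784
|R(-2.94)|=1.2594 |R(-2.01)|=0.3367 |R(-1.56)|=0.2708
Bisect:
  x_lo=-3.5865 |R|=3.0503  x_hi=-0.3182 |R|=0.7275
  mid=-1.95236 |R|=0.31857 →hi
  mid=-2.76944 |R|=0.97637 →hi
  mid=-3.17799 |R|=1.77249 →lo
  mid=-2.97372 |R|=1.32329 →lo
  mid=-2.87158 |R|=1.13808 →lo
  mid=-2.82051 |R|=1.05441 →lo
  mid=-2.79498 |R|=1.01470 →lo
  ...
  [-2.78540,-2.78520] ⇒ x*=-2.7853
Interval (-2.7853, 0).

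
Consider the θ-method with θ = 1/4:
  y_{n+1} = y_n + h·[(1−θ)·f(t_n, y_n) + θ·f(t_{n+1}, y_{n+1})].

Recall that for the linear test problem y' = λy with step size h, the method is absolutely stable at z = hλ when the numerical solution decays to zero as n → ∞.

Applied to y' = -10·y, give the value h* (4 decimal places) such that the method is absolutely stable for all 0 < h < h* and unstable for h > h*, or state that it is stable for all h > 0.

(-4.0000,0); λ=-10 ⇒ h* = (4)/10 = 0.4000.

On y'=λy, z=hλ:
  y_{n+1} = y_n + z·[3/4·y_n + 1/4·y_{n+1}] ⇒ (1 − 1/4z)y_{n+1} = (1 + 3/4z)y_n
  ⇒ R(z) = (1 + 3/4z)/(1 − 1/4z).

Find x<0 with |R(x)|<1.
x=-0.64: |R|=0.4483
R=−1: 1+3/4x = −1+1/4x ⇒ -1/2x=2 ⇒ x=2/(-1/2)=-4.0000
Confirm numerically:
  x=-2.460: |R|=0.52322 <1
  x=-1.957: |R|=0.31408 <1
  x=-1.686: |R|=0.18607 <1
  x=-4.143: |R|=1.03512 >1
  x=-4.133: |R|=1.03271 >1
  x=-4.022: |R|=1.00548 >1
So |R|<1 on (-4.0000, 0).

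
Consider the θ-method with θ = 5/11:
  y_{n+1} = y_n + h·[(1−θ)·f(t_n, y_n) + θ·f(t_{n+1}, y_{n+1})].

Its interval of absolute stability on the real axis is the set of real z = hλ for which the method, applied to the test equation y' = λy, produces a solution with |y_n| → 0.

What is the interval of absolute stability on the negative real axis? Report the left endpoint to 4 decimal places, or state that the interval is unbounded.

z∈(-22.0000,0).

Set f=λy, z=hλ:
  y_{n+1} = y_n + z·[6/11·y_n + 5/11·y_{n+1}] ⇒ (1 − 5/11z)y_{n+1} = (1 + 6/11z)y_n
  Hence R(z) = (1 + 6/11z)/(1 − 5/11z).

Need |R(x)|<1, x<0.
x=-0.61: |R|=0.5224
R=−1: 1+6/11x = −1+5/11x ⇒ -1/11x=2 ⇒ x=2/(-1/11)=-22.0000
Confirm numerically:
  x=-20.240: |R|=0.98431 <1
  x=-11.437: |R|=0.84508 <1
  x=-10.775: |R|=0.82697 <1
  x=-9.943: |R|=0.80142 <1
  x=-22.177: |R|=1.00145 >1
  x=-22.023: |R|=1.00019 >1
So |R|<1 on (-22.0000, 0).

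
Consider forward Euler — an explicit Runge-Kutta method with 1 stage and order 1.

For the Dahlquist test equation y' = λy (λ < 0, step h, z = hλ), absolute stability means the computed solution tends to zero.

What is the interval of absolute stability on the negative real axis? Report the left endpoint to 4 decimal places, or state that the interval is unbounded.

On y'=λy, z=hλ:
  order 1, 1-stage ⇒ R(z)=1+z
  (e.g. R(-1.05)=-0.05000, |R|=0.05000)

Boundary: |R(x)|=1, x<0.
x=-1.05: |R|=0.0500
|R(-1.99)|=0.9900 |R(-1.91)|=0.9100 |R(-1.39)|=0.3900
Bisect:
  x_lo=-2.5506 |R|=1.5506  x_hi=-0.2834 |R|=0.7166
  mid=-1.41698 |R|=0.41698 →hi
  mid=-1.98377 |R|=0.98377 →hi
  mid=-2.26717 |R|=1.26717 →lo
  mid=-2.12547 |R|=1.12547 →lo
  mid=-2.05462 |R|=1.05462 →lo
  mid=-2.01920 |R|=1.01920 →lo
  mid=-2.00148 |R|=1.00148 →lo
  mid=-1.99263 |R|=0.99263 →hi
  ...
  [-2.00010,-1.99996] ⇒ x*=-2.0000
Stable set (-2.0000, 0).

(-2.0000, 0).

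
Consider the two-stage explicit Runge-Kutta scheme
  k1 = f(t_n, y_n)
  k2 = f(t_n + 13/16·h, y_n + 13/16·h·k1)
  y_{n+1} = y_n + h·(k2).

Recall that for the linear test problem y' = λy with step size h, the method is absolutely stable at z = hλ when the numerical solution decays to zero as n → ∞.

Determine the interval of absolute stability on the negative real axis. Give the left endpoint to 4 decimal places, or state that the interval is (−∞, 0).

Test eqn y'=λy, z=hλ:
  k1=λy_n ⇒ h·k1=z·y_n;  k2=λ(1+13/16z)y_n ⇒ h·k2=z(1+13/16z)y_n
  y_{n+1}/y_n = 1 + z(1+13/16z) = 1 + z + 13/16z²
  so R(z) = 1 + z + 13/16z².

Find x<0 with |R(x)|<1.
x=-1.06: |R|=0.8529
R=1: x+13/16x²=0 ⇒ x=−16/13=-1.2308; min R=1−1/(4·13/16)=0.6923>−1
Confirm numerically:
  x=-1.202: |R|=0.97190 <1
  x=-0.629: |R|=0.69246 <1
  x=-0.575: |R|=0.69363 <1
  x=-1.729: |R|=1.69992 >1
  x=-1.723: |R|=1.68909 >1
  x=-1.576: |R|=1.44207 >1
Interval (-1.2308, 0).

(-1.2308, 0).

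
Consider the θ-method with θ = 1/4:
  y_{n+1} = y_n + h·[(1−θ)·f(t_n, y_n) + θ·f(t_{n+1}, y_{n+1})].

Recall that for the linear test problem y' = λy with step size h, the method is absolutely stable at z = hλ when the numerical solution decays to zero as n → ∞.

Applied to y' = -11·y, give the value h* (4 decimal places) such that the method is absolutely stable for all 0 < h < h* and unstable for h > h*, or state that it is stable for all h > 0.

(-4.0000,0); λ=-11 ⇒ h* = (4)/11 = 0.3636.

With y'=λy (z=hλ):
  y_{n+1} = y_n + z·[3/4·y_n + 1/4·y_{n+1}] ⇒ (1 − 1/4z)y_{n+1} = (1 + 3/4z)y_n
  R(z) = (1 + 3/4z)/(1 − 1/4z).

Solve |R(x)|<1 on ℝ⁻.
x=-0.34: |R|=0.6866
R=−1: 1+3/4x = −1+1/4x ⇒ -1/2x=2 ⇒ x=2/(-1/2)=-4.0000
Confirm numerically:
  x=-3.176: |R|=0.77035 <1
  x=-3.012: |R|=0.71820 <1
  x=-2.936: |R|=0.69319 <1
  x=-2.742: |R|=0.62682 <1
  x=-4.391: |R|=1.09320 >1
  x=-4.349: |R|=1.08360 >1
  x=-4.074: |R|=1.01833 >1
Stable set (-4.0000, 0).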